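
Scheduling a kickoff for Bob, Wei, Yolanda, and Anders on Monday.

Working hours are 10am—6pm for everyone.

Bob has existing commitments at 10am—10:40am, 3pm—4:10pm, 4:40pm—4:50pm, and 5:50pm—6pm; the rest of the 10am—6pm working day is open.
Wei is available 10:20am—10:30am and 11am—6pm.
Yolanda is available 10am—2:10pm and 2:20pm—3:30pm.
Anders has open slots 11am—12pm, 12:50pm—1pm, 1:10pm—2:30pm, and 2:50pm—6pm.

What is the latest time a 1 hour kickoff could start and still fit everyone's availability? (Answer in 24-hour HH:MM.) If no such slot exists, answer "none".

Bob free within 10:00–18:00: 10:40–15:00, 16:10–16:40, 16:50–17:50.
Bob ∩ Wei: 11:00–15:00, 16:10–16:40, 16:50–17:50.
Bob ∩ Wei ∩ Yolanda: 11:00–14:10, 14:20–15:00.
Bob ∩ Wei ∩ Yolanda ∩ Anders: 11:00–12:00, 12:50–13:00, 13:10–14:10, 14:20–14:30, 14:50–15:00.
Windows ≥ 60 min: 11:00–12:00, 13:10–14:10.
Latest start in the last window 13:10–14:10 is 14:10 − 60 min = 13:10.

13:10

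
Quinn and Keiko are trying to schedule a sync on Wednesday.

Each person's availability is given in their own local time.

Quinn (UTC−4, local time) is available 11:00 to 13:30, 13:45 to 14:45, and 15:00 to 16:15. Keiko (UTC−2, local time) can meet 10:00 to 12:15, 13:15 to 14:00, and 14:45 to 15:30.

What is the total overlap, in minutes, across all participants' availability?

90 minutes

Quinn → UTC: 15:00–17:30, 17:45–18:45, 19:00–20:15.
Keiko → UTC: 12:00–14:15, 15:15–16:00, 16:45–17:30.
Quinn ∩ Keiko: 15:15–16:00, 16:45–17:30.
Total common minutes: 45 + 45 = 90.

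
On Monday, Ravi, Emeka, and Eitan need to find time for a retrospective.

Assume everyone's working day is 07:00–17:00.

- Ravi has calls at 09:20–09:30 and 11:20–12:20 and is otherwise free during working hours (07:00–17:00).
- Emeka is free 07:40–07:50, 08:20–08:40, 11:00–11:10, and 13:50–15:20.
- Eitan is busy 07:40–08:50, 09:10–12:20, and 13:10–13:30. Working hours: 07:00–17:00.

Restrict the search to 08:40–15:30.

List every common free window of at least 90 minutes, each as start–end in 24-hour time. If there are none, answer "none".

Ravi free within 07:00–17:00: 07:00–09:20, 09:30–11:20, 12:20–17:00.
Eitan free within 07:00–17:00: 07:00–07:40, 08:50–09:10, 12:20–13:10, 13:30–17:00.
Ravi ∩ Emeka: 07:40–07:50, 08:20–08:40, 11:00–11:10, 13:50–15:20.
Ravi ∩ Emeka ∩ Eitan: 13:50–15:20.
Restricted to 08:40–15:30: 13:50–15:20.
Windows ≥ 90 min: 13:50–15:20.

13:50–15:20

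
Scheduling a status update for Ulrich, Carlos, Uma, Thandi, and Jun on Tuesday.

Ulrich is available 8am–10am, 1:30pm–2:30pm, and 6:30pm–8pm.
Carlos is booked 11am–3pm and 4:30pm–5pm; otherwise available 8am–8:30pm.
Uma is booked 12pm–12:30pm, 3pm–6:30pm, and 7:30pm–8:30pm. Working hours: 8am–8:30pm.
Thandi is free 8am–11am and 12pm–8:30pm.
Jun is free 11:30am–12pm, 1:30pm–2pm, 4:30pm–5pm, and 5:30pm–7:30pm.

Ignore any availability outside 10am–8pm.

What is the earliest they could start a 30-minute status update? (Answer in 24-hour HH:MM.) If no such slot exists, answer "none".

18:30

Carlos free within 08:00–20:30: 08:00–11:00, 15:00–16:30, 17:00–20:30.
Uma free within 08:00–20:30: 08:00–12:00, 12:30–15:00, 18:30–19:30.
Ulrich ∩ Carlos: 08:00–10:00, 18:30–20:00.
Ulrich ∩ Carlos ∩ Uma: 08:00–10:00, 18:30–19:30.
Ulrich ∩ Carlos ∩ Uma ∩ Thandi: 08:00–10:00, 18:30–19:30.
Ulrich ∩ Carlos ∩ Uma ∩ Thandi ∩ Jun: 18:30–19:30.
Restricted to 10:00–20:00: 18:30–19:30.
Windows ≥ 30 min: 18:30–19:30.
Earliest such window starts at 18:30.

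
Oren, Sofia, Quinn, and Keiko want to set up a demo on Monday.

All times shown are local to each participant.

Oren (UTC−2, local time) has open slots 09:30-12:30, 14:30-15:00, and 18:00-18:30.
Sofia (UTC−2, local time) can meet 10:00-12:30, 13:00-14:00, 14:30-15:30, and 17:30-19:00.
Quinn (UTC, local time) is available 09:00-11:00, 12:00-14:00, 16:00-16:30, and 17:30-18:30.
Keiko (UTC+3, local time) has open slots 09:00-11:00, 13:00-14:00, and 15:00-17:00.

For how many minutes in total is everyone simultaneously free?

Oren → UTC: 11:30–14:30, 16:30–17:00, 20:00–20:30.
Sofia → UTC: 12:00–14:30, 15:00–16:00, 16:30–17:30, 19:30–21:00.
Quinn → UTC: 09:00–11:00, 12:00–14:00, 16:00–16:30, 17:30–18:30.
Keiko → UTC: 06:00–08:00, 10:00–11:00, 12:00–14:00.
Oren ∩ Sofia: 12:00–14:30, 16:30–17:00, 20:00–20:30.
Oren ∩ Sofia ∩ Quinn: 12:00–14:00.
Oren ∩ Sofia ∩ Quinn ∩ Keiko: 12:00–14:00.
Total common minutes: 120.

120 minutes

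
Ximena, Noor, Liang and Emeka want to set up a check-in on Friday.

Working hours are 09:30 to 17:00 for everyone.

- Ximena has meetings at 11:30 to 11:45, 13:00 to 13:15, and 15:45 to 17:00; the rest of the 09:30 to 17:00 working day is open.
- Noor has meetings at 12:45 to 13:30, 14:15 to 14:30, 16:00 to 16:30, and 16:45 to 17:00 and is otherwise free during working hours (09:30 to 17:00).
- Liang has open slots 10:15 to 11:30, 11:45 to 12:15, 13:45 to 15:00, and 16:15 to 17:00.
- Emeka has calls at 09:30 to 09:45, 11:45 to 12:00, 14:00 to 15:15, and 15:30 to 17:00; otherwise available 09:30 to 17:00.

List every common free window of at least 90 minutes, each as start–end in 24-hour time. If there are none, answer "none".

Ximena free within 09:30–17:00: 09:30–11:30, 11:45–13:00, 13:15–15:45.
Noor free within 09:30–17:00: 09:30–12:45, 13:30–14:15, 14:30–16:00, 16:30–16:45.
Emeka free within 09:30–17:00: 09:45–11:45, 12:00–14:00, 15:15–15:30.
Ximena ∩ Noor: 09:30–11:30, 11:45–12:45, 13:30–14:15, 14:30–15:45.
Ximena ∩ Noor ∩ Liang: 10:15–11:30, 11:45–12:15, 13:45–14:15, 14:30–15:00.
Ximena ∩ Noor ∩ Liang ∩ Emeka: 10:15–11:30, 12:00–12:15, 13:45–14:00.
Windows ≥ 90 min: (none).

none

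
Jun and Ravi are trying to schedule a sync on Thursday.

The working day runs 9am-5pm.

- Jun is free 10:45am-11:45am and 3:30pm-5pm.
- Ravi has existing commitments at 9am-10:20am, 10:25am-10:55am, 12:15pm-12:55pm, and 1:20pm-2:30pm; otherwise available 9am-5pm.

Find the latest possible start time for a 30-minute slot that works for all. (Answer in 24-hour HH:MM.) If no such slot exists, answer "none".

Ravi free within 09:00–17:00: 10:20–10:25, 10:55–12:15, 12:55–13:20, 14:30–17:00.
Jun ∩ Ravi: 10:55–11:45, 15:30–17:00.
Windows ≥ 30 min: 10:55–11:45, 15:30–17:00.
Latest start in the last window 15:30–17:00 is 17:00 − 30 min = 16:30.

16:30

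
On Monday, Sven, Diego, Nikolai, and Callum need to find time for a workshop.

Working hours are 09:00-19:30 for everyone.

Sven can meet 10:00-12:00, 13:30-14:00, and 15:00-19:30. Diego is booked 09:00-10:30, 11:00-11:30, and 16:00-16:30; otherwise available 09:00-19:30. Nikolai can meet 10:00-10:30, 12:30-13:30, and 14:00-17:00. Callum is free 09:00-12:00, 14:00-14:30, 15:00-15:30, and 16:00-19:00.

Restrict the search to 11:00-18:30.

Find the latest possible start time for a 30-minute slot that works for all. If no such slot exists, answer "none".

16:30

Diego free within 09:00–19:30: 10:30–11:00, 11:30–16:00, 16:30–19:30.
Sven ∩ Diego: 10:30–11:00, 11:30–12:00, 13:30–14:00, 15:00–16:00, 16:30–19:30.
Sven ∩ Diego ∩ Nikolai: 15:00–16:00, 16:30–17:00.
Sven ∩ Diego ∩ Nikolai ∩ Callum: 15:00–15:30, 16:30–17:00.
Restricted to 11:00–18:30: 15:00–15:30, 16:30–17:00.
Windows ≥ 30 min: 15:00–15:30, 16:30–17:00.
Latest start in the last window 16:30–17:00 is 17:00 − 30 min = 16:30.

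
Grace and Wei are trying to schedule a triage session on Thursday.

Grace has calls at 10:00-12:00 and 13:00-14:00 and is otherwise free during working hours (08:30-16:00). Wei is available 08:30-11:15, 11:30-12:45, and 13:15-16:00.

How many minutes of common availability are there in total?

255 minutes

Grace free within 08:30–16:00: 08:30–10:00, 12:00–13:00, 14:00–16:00.
Grace ∩ Wei: 08:30–10:00, 12:00–12:45, 14:00–16:00.
Total common minutes: 90 + 45 + 120 = 255.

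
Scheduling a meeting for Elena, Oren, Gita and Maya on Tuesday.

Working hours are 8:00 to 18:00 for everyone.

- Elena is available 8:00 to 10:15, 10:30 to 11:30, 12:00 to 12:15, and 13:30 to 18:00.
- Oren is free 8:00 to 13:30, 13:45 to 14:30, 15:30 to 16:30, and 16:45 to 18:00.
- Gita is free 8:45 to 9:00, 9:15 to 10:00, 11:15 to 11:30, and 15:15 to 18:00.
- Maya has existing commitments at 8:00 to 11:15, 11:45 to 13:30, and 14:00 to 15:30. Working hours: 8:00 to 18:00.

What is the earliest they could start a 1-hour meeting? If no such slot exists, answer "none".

Maya free within 08:00–18:00: 11:15–11:45, 13:30–14:00, 15:30–18:00.
Elena ∩ Oren: 08:00–10:15, 10:30–11:30, 12:00–12:15, 13:45–14:30, 15:30–16:30, 16:45–18:00.
Elena ∩ Oren ∩ Gita: 08:45–09:00, 09:15–10:00, 11:15–11:30, 15:30–16:30, 16:45–18:00.
Elena ∩ Oren ∩ Gita ∩ Maya: 11:15–11:30, 15:30–16:30, 16:45–18:00.
Windows ≥ 60 min: 15:30–16:30, 16:45–18:00.
Earliest such window starts at 15:30.

15:30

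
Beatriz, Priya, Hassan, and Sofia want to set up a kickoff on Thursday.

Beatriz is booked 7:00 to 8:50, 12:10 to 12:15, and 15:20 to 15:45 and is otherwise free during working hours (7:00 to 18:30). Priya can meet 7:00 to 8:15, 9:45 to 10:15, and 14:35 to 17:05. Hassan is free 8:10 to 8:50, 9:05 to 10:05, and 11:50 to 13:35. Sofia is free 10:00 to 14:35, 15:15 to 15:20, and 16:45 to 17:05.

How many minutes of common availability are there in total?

5 minutes

Beatriz free within 07:00–18:30: 08:50–12:10, 12:15–15:20, 15:45–18:30.
Beatriz ∩ Priya: 09:45–10:15, 14:35–15:20, 15:45–17:05.
Beatriz ∩ Priya ∩ Hassan: 09:45–10:05.
Beatriz ∩ Priya ∩ Hassan ∩ Sofia: 10:00–10:05.
Total common minutes: 5.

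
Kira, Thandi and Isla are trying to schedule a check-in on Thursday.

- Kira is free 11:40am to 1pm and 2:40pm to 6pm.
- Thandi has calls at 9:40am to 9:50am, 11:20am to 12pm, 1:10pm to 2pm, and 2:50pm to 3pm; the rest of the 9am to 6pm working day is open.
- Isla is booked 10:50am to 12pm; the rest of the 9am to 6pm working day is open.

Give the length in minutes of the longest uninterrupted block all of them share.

180 minutes

Thandi free within 09:00–18:00: 09:00–09:40, 09:50–11:20, 12:00–13:10, 14:00–14:50, 15:00–18:00.
Isla free within 09:00–18:00: 09:00–10:50, 12:00–18:00.
Kira ∩ Thandi: 12:00–13:00, 14:40–14:50, 15:00–18:00.
Kira ∩ Thandi ∩ Isla: 12:00–13:00, 14:40–14:50, 15:00–18:00.
Common window lengths: 60, 10, 180 min; longest is 180.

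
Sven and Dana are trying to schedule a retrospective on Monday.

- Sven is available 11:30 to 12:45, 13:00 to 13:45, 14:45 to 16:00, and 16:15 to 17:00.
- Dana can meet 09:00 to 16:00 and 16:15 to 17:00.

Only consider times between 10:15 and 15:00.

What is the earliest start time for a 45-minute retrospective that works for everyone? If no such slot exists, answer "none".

11:30

Sven ∩ Dana: 11:30–12:45, 13:00–13:45, 14:45–16:00, 16:15–17:00.
Restricted to 10:15–15:00: 11:30–12:45, 13:00–13:45, 14:45–15:00.
Windows ≥ 45 min: 11:30–12:45, 13:00–13:45.
Earliest such window starts at 11:30.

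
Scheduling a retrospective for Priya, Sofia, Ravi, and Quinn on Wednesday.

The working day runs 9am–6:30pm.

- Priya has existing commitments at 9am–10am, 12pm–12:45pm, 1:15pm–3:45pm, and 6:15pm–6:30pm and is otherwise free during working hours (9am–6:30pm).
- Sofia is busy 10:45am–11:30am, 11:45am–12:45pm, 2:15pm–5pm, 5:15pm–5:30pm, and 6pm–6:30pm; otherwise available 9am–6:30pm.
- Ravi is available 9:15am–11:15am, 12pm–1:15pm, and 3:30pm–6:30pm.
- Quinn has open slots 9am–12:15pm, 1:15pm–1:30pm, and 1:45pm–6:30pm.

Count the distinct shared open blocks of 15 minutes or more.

3

Priya free within 09:00–18:30: 10:00–12:00, 12:45–13:15, 15:45–18:15.
Sofia free within 09:00–18:30: 09:00–10:45, 11:30–11:45, 12:45–14:15, 17:00–17:15, 17:30–18:00.
Priya ∩ Sofia: 10:00–10:45, 11:30–11:45, 12:45–13:15, 17:00–17:15, 17:30–18:00.
Priya ∩ Sofia ∩ Ravi: 10:00–10:45, 12:45–13:15, 17:00–17:15, 17:30–18:00.
Priya ∩ Sofia ∩ Ravi ∩ Quinn: 10:00–10:45, 17:00–17:15, 17:30–18:00.
Windows ≥ 15 min: 10:00–10:45, 17:00–17:15, 17:30–18:00.
That's 3 windows.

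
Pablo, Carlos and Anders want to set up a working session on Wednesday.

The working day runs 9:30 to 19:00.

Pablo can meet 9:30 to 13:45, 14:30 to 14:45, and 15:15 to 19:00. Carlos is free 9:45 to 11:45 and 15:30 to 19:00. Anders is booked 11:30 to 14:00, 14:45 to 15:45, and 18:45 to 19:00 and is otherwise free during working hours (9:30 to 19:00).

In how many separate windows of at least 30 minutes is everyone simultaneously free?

Anders free within 09:30–19:00: 09:30–11:30, 14:00–14:45, 15:45–18:45.
Pablo ∩ Carlos: 09:45–11:45, 15:30–19:00.
Pablo ∩ Carlos ∩ Anders: 09:45–11:30, 15:45–18:45.
Windows ≥ 30 min: 09:45–11:30, 15:45–18:45.
That's 2 windows.

2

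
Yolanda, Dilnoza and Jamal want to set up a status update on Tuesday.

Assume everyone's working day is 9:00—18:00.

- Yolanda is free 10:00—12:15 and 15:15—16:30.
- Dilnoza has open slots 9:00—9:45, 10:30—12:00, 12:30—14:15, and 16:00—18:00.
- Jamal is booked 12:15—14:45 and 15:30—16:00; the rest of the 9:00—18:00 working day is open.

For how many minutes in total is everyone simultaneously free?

Jamal free within 09:00–18:00: 09:00–12:15, 14:45–15:30, 16:00–18:00.
Yolanda ∩ Dilnoza: 10:30–12:00, 16:00–16:30.
Yolanda ∩ Dilnoza ∩ Jamal: 10:30–12:00, 16:00–16:30.
Total common minutes: 90 + 30 = 120.

120 minutes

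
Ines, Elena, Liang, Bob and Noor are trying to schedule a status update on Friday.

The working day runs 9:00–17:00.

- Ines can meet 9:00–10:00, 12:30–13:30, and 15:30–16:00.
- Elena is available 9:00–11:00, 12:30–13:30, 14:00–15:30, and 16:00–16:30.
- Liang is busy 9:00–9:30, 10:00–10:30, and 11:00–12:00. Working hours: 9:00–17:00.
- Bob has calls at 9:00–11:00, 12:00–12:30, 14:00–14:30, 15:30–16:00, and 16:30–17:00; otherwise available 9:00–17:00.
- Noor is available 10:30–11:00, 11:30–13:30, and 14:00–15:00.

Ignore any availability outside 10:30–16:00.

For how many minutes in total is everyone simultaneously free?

60 minutes

Liang free within 09:00–17:00: 09:30–10:00, 10:30–11:00, 12:00–17:00.
Bob free within 09:00–17:00: 11:00–12:00, 12:30–14:00, 14:30–15:30, 16:00–16:30.
Ines ∩ Elena: 09:00–10:00, 12:30–13:30.
Ines ∩ Elena ∩ Liang: 09:30–10:00, 12:30–13:30.
Ines ∩ Elena ∩ Liang ∩ Bob: 12:30–13:30.
Ines ∩ Elena ∩ Liang ∩ Bob ∩ Noor: 12:30–13:30.
Restricted to 10:30–16:00: 12:30–13:30.
Total common minutes: 60.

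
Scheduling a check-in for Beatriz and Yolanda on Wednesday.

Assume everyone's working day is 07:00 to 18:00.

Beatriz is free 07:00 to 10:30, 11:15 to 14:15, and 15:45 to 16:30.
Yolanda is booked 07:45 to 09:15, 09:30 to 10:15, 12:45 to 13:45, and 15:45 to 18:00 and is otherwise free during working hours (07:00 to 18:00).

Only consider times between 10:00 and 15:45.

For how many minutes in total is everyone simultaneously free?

135 minutes

Yolanda free within 07:00–18:00: 07:00–07:45, 09:15–09:30, 10:15–12:45, 13:45–15:45.
Beatriz ∩ Yolanda: 07:00–07:45, 09:15–09:30, 10:15–10:30, 11:15–12:45, 13:45–14:15.
Restricted to 10:00–15:45: 10:15–10:30, 11:15–12:45, 13:45–14:15.
Total common minutes: 15 + 90 + 30 = 135.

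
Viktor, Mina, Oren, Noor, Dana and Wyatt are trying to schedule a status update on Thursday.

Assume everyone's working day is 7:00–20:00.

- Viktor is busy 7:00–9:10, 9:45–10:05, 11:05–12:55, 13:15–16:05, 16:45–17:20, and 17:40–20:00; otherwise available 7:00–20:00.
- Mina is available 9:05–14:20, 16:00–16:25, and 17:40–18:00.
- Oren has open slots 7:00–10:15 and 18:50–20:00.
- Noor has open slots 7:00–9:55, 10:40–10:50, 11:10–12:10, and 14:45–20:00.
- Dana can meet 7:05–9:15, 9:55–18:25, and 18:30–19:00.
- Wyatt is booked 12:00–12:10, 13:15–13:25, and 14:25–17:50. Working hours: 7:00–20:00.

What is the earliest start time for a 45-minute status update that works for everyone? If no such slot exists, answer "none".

none

Viktor free within 07:00–20:00: 09:10–09:45, 10:05–11:05, 12:55–13:15, 16:05–16:45, 17:20–17:40.
Wyatt free within 07:00–20:00: 07:00–12:00, 12:10–13:15, 13:25–14:25, 17:50–20:00.
Viktor ∩ Mina: 09:10–09:45, 10:05–11:05, 12:55–13:15, 16:05–16:25.
Viktor ∩ Mina ∩ Oren: 09:10–09:45, 10:05–10:15.
Viktor ∩ Mina ∩ Oren ∩ Noor: 09:10–09:45.
Viktor ∩ Mina ∩ Oren ∩ Noor ∩ Dana: 09:10–09:15.
Viktor ∩ Mina ∩ Oren ∩ Noor ∩ Dana ∩ Wyatt: 09:10–09:15.
Windows ≥ 45 min: (none).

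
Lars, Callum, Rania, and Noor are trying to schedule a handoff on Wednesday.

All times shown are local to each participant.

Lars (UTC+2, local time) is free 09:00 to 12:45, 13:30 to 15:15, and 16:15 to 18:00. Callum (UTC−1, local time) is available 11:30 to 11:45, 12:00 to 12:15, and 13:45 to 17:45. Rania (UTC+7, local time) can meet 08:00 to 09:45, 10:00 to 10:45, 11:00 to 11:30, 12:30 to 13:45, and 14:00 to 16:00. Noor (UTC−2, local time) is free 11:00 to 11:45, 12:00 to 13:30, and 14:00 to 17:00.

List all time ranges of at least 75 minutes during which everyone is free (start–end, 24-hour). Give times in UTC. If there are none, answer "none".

none

Lars → UTC: 07:00–10:45, 11:30–13:15, 14:15–16:00.
Callum → UTC: 12:30–12:45, 13:00–13:15, 14:45–18:45.
Rania → UTC: 01:00–02:45, 03:00–03:45, 04:00–04:30, 05:30–06:45, 07:00–09:00.
Noor → UTC: 13:00–13:45, 14:00–15:30, 16:00–19:00.
Lars ∩ Callum: 12:30–12:45, 13:00–13:15, 14:45–16:00.
Lars ∩ Callum ∩ Rania: (none).
Lars ∩ Callum ∩ Rania ∩ Noor: (none).
Windows ≥ 75 min: (none).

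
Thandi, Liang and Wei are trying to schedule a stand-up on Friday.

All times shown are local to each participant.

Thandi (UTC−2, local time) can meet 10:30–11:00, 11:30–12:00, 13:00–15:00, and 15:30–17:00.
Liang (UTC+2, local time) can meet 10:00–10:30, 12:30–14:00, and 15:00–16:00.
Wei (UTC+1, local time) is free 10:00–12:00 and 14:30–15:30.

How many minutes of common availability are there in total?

Thandi → UTC: 12:30–13:00, 13:30–14:00, 15:00–17:00, 17:30–19:00.
Liang → UTC: 08:00–08:30, 10:30–12:00, 13:00–14:00.
Wei → UTC: 09:00–11:00, 13:30–14:30.
Thandi ∩ Liang: 13:30–14:00.
Thandi ∩ Liang ∩ Wei: 13:30–14:00.
Total common minutes: 30.

30 minutes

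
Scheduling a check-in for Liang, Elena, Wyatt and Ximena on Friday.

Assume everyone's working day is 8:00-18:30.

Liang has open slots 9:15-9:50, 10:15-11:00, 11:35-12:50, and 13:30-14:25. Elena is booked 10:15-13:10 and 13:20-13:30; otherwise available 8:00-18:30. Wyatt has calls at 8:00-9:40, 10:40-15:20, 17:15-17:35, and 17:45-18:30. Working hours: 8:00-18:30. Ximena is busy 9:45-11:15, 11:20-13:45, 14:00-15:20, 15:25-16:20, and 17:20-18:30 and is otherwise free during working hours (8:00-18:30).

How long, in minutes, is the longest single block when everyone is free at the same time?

5 minutes

Elena free within 08:00–18:30: 08:00–10:15, 13:10–13:20, 13:30–18:30.
Wyatt free within 08:00–18:30: 09:40–10:40, 15:20–17:15, 17:35–17:45.
Ximena free within 08:00–18:30: 08:00–09:45, 11:15–11:20, 13:45–14:00, 15:20–15:25, 16:20–17:20.
Liang ∩ Elena: 09:15–09:50, 13:30–14:25.
Liang ∩ Elena ∩ Wyatt: 09:40–09:50.
Liang ∩ Elena ∩ Wyatt ∩ Ximena: 09:40–09:45.
Single common window of 5 minutes.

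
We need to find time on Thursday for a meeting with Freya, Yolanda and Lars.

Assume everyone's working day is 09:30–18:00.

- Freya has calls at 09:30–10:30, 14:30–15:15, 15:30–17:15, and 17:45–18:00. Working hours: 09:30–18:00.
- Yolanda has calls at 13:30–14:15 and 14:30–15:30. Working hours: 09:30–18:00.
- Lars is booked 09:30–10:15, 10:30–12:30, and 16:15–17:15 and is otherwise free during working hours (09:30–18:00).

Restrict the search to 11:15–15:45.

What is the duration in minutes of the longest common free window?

Freya free within 09:30–18:00: 10:30–14:30, 15:15–15:30, 17:15–17:45.
Yolanda free within 09:30–18:00: 09:30–13:30, 14:15–14:30, 15:30–18:00.
Lars free within 09:30–18:00: 10:15–10:30, 12:30–16:15, 17:15–18:00.
Freya ∩ Yolanda: 10:30–13:30, 14:15–14:30, 17:15–17:45.
Freya ∩ Yolanda ∩ Lars: 12:30–13:30, 14:15–14:30, 17:15–17:45.
Restricted to 11:15–15:45: 12:30–13:30, 14:15–14:30.
Common window lengths: 60, 15 min; longest is 60.

60 minutes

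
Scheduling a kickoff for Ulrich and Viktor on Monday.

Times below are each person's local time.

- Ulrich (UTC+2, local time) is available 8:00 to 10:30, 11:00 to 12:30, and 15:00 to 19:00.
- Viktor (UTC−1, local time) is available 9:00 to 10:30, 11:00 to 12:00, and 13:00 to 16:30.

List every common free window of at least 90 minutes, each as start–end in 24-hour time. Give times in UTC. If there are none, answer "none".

14:00–17:00

Ulrich → UTC: 06:00–08:30, 09:00–10:30, 13:00–17:00.
Viktor → UTC: 10:00–11:30, 12:00–13:00, 14:00–17:30.
Ulrich ∩ Viktor: 10:00–10:30, 14:00–17:00.
Windows ≥ 90 min: 14:00–17:00.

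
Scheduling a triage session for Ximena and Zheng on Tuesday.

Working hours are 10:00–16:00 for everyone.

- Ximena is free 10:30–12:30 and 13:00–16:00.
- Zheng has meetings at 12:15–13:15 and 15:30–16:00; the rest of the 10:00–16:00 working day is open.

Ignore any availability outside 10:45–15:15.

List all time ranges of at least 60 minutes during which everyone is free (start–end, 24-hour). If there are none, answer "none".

Zheng free within 10:00–16:00: 10:00–12:15, 13:15–15:30.
Ximena ∩ Zheng: 10:30–12:15, 13:15–15:30.
Restricted to 10:45–15:15: 10:45–12:15, 13:15–15:15.
Windows ≥ 60 min: 10:45–12:15, 13:15–15:15.

10:45–12:15, 13:15–15:15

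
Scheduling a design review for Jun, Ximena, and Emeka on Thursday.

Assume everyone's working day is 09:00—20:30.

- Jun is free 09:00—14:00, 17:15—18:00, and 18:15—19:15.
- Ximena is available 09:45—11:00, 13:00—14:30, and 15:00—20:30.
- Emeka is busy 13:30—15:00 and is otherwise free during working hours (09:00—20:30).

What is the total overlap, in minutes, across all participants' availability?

210 minutes

Emeka free within 09:00–20:30: 09:00–13:30, 15:00–20:30.
Jun ∩ Ximena: 09:45–11:00, 13:00–14:00, 17:15–18:00, 18:15–19:15.
Jun ∩ Ximena ∩ Emeka: 09:45–11:00, 13:00–13:30, 17:15–18:00, 18:15–19:15.
Total common minutes: 75 + 30 + 45 + 60 = 210.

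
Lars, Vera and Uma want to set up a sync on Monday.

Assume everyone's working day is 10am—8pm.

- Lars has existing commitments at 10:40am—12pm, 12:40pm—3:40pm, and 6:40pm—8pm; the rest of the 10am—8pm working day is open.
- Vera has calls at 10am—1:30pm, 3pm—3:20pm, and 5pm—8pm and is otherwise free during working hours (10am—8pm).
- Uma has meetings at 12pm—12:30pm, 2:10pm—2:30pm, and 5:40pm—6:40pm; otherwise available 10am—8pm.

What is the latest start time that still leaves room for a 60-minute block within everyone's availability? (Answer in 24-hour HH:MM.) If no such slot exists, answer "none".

Lars free within 10:00–20:00: 10:00–10:40, 12:00–12:40, 15:40–18:40.
Vera free within 10:00–20:00: 13:30–15:00, 15:20–17:00.
Uma free within 10:00–20:00: 10:00–12:00, 12:30–14:10, 14:30–17:40, 18:40–20:00.
Lars ∩ Vera: 15:40–17:00.
Lars ∩ Vera ∩ Uma: 15:40–17:00.
Windows ≥ 60 min: 15:40–17:00.
Latest start in the last window 15:40–17:00 is 17:00 − 60 min = 16:00.

16:00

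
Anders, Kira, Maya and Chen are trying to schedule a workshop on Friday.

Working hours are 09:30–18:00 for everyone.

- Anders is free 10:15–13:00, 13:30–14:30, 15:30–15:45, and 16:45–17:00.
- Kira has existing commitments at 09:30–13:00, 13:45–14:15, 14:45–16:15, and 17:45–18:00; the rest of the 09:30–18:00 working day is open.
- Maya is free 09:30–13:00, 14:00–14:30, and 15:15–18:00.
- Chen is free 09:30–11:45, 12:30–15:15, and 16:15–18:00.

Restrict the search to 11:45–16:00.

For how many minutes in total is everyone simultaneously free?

Kira free within 09:30–18:00: 13:00–13:45, 14:15–14:45, 16:15–17:45.
Anders ∩ Kira: 13:30–13:45, 14:15–14:30, 16:45–17:00.
Anders ∩ Kira ∩ Maya: 14:15–14:30, 16:45–17:00.
Anders ∩ Kira ∩ Maya ∩ Chen: 14:15–14:30, 16:45–17:00.
Restricted to 11:45–16:00: 14:15–14:30.
Total common minutes: 15.

15 minutes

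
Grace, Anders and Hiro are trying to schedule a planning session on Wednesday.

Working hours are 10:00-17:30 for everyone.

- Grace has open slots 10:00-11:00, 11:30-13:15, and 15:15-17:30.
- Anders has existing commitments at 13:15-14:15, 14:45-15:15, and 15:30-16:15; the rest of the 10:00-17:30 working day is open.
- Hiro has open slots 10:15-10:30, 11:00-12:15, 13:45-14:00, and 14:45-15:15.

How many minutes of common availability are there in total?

60 minutes

Anders free within 10:00–17:30: 10:00–13:15, 14:15–14:45, 15:15–15:30, 16:15–17:30.
Grace ∩ Anders: 10:00–11:00, 11:30–13:15, 15:15–15:30, 16:15–17:30.
Grace ∩ Anders ∩ Hiro: 10:15–10:30, 11:30–12:15.
Total common minutes: 15 + 45 = 60.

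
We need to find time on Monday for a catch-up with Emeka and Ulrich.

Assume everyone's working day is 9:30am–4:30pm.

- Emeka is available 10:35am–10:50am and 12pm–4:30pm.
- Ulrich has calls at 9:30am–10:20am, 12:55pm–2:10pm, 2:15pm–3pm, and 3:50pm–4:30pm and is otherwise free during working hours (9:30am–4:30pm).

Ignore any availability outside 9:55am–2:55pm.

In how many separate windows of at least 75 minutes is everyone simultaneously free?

Ulrich free within 09:30–16:30: 10:20–12:55, 14:10–14:15, 15:00–15:50.
Emeka ∩ Ulrich: 10:35–10:50, 12:00–12:55, 14:10–14:15, 15:00–15:50.
Restricted to 09:55–14:55: 10:35–10:50, 12:00–12:55, 14:10–14:15.
Windows ≥ 75 min: (none).
That's 0 windows.

0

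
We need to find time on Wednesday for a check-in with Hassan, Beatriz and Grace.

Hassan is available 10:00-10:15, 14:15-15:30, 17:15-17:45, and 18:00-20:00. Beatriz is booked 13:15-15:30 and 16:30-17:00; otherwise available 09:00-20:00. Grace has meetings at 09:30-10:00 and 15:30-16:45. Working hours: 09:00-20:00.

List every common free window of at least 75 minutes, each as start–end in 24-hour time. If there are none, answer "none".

Beatriz free within 09:00–20:00: 09:00–13:15, 15:30–16:30, 17:00–20:00.
Grace free within 09:00–20:00: 09:00–09:30, 10:00–15:30, 16:45–20:00.
Hassan ∩ Beatriz: 10:00–10:15, 17:15–17:45, 18:00–20:00.
Hassan ∩ Beatriz ∩ Grace: 10:00–10:15, 17:15–17:45, 18:00–20:00.
Windows ≥ 75 min: 18:00–20:00.

18:00–20:00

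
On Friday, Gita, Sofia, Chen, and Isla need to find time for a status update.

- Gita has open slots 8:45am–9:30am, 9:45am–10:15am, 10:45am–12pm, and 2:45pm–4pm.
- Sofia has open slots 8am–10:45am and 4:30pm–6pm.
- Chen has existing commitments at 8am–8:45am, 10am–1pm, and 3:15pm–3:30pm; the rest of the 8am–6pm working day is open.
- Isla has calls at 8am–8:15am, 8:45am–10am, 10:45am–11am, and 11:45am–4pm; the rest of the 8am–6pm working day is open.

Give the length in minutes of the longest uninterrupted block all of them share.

Chen free within 08:00–18:00: 08:45–10:00, 13:00–15:15, 15:30–18:00.
Isla free within 08:00–18:00: 08:15–08:45, 10:00–10:45, 11:00–11:45, 16:00–18:00.
Gita ∩ Sofia: 08:45–09:30, 09:45–10:15.
Gita ∩ Sofia ∩ Chen: 08:45–09:30, 09:45–10:00.
Gita ∩ Sofia ∩ Chen ∩ Isla: (none).
No common window.

0 minutes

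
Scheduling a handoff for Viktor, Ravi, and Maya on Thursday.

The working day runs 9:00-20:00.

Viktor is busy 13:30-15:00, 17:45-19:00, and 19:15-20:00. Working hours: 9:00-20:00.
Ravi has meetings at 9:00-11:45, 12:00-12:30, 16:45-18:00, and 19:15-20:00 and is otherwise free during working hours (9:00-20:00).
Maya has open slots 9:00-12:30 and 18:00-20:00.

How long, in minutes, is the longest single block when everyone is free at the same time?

Viktor free within 09:00–20:00: 09:00–13:30, 15:00–17:45, 19:00–19:15.
Ravi free within 09:00–20:00: 11:45–12:00, 12:30–16:45, 18:00–19:15.
Viktor ∩ Ravi: 11:45–12:00, 12:30–13:30, 15:00–16:45, 19:00–19:15.
Viktor ∩ Ravi ∩ Maya: 11:45–12:00, 19:00–19:15.
Common window lengths: 15, 15 min; longest is 15.

15 minutes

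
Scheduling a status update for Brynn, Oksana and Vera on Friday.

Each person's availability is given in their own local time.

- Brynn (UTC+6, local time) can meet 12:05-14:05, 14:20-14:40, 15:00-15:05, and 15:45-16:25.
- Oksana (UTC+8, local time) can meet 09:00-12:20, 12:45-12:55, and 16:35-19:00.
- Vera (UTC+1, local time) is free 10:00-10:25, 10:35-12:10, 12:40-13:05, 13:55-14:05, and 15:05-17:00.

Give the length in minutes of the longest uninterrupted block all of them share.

Brynn → UTC: 06:05–08:05, 08:20–08:40, 09:00–09:05, 09:45–10:25.
Oksana → UTC: 01:00–04:20, 04:45–04:55, 08:35–11:00.
Vera → UTC: 09:00–09:25, 09:35–11:10, 11:40–12:05, 12:55–13:05, 14:05–16:00.
Brynn ∩ Oksana: 08:35–08:40, 09:00–09:05, 09:45–10:25.
Brynn ∩ Oksana ∩ Vera: 09:00–09:05, 09:45–10:25.
Common window lengths: 5, 40 min; longest is 40.

40 minutes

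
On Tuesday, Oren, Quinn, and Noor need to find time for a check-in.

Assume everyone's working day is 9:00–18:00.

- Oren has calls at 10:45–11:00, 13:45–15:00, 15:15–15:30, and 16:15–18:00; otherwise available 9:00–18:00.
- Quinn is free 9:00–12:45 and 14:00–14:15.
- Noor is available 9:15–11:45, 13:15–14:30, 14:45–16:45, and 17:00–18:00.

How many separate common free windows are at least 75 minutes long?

Oren free within 09:00–18:00: 09:00–10:45, 11:00–13:45, 15:00–15:15, 15:30–16:15.
Oren ∩ Quinn: 09:00–10:45, 11:00–12:45.
Oren ∩ Quinn ∩ Noor: 09:15–10:45, 11:00–11:45.
Windows ≥ 75 min: 09:15–10:45.
That's 1 window.

1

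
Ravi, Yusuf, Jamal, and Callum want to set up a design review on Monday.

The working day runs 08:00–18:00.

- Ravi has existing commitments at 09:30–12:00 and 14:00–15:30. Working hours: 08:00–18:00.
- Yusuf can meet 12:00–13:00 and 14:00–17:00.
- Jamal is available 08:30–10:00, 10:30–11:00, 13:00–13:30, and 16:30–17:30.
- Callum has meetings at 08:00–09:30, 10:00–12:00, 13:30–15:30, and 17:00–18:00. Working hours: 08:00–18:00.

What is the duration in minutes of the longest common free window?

30 minutes

Ravi free within 08:00–18:00: 08:00–09:30, 12:00–14:00, 15:30–18:00.
Callum free within 08:00–18:00: 09:30–10:00, 12:00–13:30, 15:30–17:00.
Ravi ∩ Yusuf: 12:00–13:00, 15:30–17:00.
Ravi ∩ Yusuf ∩ Jamal: 16:30–17:00.
Ravi ∩ Yusuf ∩ Jamal ∩ Callum: 16:30–17:00.
Single common window of 30 minutes.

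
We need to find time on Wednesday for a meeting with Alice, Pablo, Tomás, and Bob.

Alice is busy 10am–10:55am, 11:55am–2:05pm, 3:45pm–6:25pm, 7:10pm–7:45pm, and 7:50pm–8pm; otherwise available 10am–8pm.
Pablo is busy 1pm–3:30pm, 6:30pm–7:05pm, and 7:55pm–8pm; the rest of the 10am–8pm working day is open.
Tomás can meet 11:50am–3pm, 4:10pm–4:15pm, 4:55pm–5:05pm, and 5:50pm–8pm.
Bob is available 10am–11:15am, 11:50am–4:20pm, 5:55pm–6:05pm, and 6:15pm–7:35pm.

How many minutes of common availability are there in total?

Alice free within 10:00–20:00: 10:55–11:55, 14:05–15:45, 18:25–19:10, 19:45–19:50.
Pablo free within 10:00–20:00: 10:00–13:00, 15:30–18:30, 19:05–19:55.
Alice ∩ Pablo: 10:55–11:55, 15:30–15:45, 18:25–18:30, 19:05–19:10, 19:45–19:50.
Alice ∩ Pablo ∩ Tomás: 11:50–11:55, 18:25–18:30, 19:05–19:10, 19:45–19:50.
Alice ∩ Pablo ∩ Tomás ∩ Bob: 11:50–11:55, 18:25–18:30, 19:05–19:10.
Total common minutes: 5 + 5 + 5 = 15.

15 minutes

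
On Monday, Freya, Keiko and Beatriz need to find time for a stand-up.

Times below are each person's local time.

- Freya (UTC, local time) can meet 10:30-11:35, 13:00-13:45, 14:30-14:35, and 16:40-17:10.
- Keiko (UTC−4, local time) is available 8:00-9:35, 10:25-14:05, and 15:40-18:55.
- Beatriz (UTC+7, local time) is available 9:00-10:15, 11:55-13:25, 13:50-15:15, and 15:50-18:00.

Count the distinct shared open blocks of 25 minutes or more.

Freya → UTC: 10:30–11:35, 13:00–13:45, 14:30–14:35, 16:40–17:10.
Keiko → UTC: 12:00–13:35, 14:25–18:05, 19:40–22:55.
Beatriz → UTC: 02:00–03:15, 04:55–06:25, 06:50–08:15, 08:50–11:00.
Freya ∩ Keiko: 13:00–13:35, 14:30–14:35, 16:40–17:10.
Freya ∩ Keiko ∩ Beatriz: (none).
Windows ≥ 25 min: (none).
That's 0 windows.

0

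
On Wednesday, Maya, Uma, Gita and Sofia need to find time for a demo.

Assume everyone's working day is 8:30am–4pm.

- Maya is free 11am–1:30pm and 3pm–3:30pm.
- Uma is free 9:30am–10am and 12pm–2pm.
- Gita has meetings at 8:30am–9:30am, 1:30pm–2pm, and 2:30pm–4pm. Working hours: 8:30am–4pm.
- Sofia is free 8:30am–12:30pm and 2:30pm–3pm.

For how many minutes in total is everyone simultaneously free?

Gita free within 08:30–16:00: 09:30–13:30, 14:00–14:30.
Maya ∩ Uma: 12:00–13:30.
Maya ∩ Uma ∩ Gita: 12:00–13:30.
Maya ∩ Uma ∩ Gita ∩ Sofia: 12:00–12:30.
Total common minutes: 30.

30 minutes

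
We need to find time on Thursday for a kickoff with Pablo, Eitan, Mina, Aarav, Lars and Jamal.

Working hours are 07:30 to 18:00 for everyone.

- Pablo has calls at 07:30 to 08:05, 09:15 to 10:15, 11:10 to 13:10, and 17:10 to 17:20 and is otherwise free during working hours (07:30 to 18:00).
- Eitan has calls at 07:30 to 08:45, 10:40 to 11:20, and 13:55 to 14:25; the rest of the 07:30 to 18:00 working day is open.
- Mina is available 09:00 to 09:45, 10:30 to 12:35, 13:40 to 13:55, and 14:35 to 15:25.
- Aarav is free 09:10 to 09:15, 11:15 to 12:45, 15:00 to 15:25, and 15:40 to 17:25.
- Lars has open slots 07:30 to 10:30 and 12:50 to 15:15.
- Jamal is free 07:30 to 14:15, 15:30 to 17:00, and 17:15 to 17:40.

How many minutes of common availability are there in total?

5 minutes

Pablo free within 07:30–18:00: 08:05–09:15, 10:15–11:10, 13:10–17:10, 17:20–18:00.
Eitan free within 07:30–18:00: 08:45–10:40, 11:20–13:55, 14:25–18:00.
Pablo ∩ Eitan: 08:45–09:15, 10:15–10:40, 13:10–13:55, 14:25–17:10, 17:20–18:00.
Pablo ∩ Eitan ∩ Mina: 09:00–09:15, 10:30–10:40, 13:40–13:55, 14:35–15:25.
Pablo ∩ Eitan ∩ Mina ∩ Aarav: 09:10–09:15, 15:00–15:25.
Pablo ∩ Eitan ∩ Mina ∩ Aarav ∩ Lars: 09:10–09:15, 15:00–15:15.
Pablo ∩ Eitan ∩ Mina ∩ Aarav ∩ Lars ∩ Jamal: 09:10–09:15.
Total common minutes: 5.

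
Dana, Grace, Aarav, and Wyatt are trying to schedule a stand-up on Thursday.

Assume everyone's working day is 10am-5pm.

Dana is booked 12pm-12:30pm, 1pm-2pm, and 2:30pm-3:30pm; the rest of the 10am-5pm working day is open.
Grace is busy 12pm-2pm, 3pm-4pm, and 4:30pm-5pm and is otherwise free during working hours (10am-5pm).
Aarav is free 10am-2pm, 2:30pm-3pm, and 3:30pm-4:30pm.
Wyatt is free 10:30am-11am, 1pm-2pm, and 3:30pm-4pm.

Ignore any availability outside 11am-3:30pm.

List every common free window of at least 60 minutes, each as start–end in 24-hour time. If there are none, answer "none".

Dana free within 10:00–17:00: 10:00–12:00, 12:30–13:00, 14:00–14:30, 15:30–17:00.
Grace free within 10:00–17:00: 10:00–12:00, 14:00–15:00, 16:00–16:30.
Dana ∩ Grace: 10:00–12:00, 14:00–14:30, 16:00–16:30.
Dana ∩ Grace ∩ Aarav: 10:00–12:00, 16:00–16:30.
Dana ∩ Grace ∩ Aarav ∩ Wyatt: 10:30–11:00.
Restricted to 11:00–15:30: (none).
Windows ≥ 60 min: (none).

none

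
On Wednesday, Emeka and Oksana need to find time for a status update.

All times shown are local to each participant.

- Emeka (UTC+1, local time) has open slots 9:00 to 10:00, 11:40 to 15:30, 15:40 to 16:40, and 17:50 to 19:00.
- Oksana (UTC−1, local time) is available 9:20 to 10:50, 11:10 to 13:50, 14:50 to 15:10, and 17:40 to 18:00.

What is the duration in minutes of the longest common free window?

140 minutes

Emeka → UTC: 08:00–09:00, 10:40–14:30, 14:40–15:40, 16:50–18:00.
Oksana → UTC: 10:20–11:50, 12:10–14:50, 15:50–16:10, 18:40–19:00.
Emeka ∩ Oksana: 10:40–11:50, 12:10–14:30, 14:40–14:50.
Common window lengths: 70, 140, 10 min; longest is 140.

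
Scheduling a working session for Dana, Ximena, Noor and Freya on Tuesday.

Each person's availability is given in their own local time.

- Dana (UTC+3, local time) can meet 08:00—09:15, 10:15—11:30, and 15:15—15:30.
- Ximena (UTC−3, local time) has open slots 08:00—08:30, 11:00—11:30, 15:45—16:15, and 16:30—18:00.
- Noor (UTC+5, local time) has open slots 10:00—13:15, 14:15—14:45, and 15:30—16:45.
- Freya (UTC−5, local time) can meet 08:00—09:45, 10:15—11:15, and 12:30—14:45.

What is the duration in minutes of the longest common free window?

0 minutes

Dana → UTC: 05:00–06:15, 07:15–08:30, 12:15–12:30.
Ximena → UTC: 11:00–11:30, 14:00–14:30, 18:45–19:15, 19:30–21:00.
Noor → UTC: 05:00–08:15, 09:15–09:45, 10:30–11:45.
Freya → UTC: 13:00–14:45, 15:15–16:15, 17:30–19:45.
Dana ∩ Ximena: (none).
Dana ∩ Ximena ∩ Noor: (none).
Dana ∩ Ximena ∩ Noor ∩ Freya: (none).
No common window.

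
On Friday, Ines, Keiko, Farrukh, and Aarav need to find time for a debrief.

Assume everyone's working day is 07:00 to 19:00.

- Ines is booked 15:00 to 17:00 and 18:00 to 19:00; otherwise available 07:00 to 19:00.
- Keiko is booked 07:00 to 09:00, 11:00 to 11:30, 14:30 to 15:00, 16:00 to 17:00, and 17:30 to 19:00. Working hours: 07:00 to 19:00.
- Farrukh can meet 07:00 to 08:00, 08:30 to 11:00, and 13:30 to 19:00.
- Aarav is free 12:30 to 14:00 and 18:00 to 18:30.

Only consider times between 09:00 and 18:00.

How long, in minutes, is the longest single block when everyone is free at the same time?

Ines free within 07:00–19:00: 07:00–15:00, 17:00–18:00.
Keiko free within 07:00–19:00: 09:00–11:00, 11:30–14:30, 15:00–16:00, 17:00–17:30.
Ines ∩ Keiko: 09:00–11:00, 11:30–14:30, 17:00–17:30.
Ines ∩ Keiko ∩ Farrukh: 09:00–11:00, 13:30–14:30, 17:00–17:30.
Ines ∩ Keiko ∩ Farrukh ∩ Aarav: 13:30–14:00.
Restricted to 09:00–18:00: 13:30–14:00.
Single common window of 30 minutes.

30 minutes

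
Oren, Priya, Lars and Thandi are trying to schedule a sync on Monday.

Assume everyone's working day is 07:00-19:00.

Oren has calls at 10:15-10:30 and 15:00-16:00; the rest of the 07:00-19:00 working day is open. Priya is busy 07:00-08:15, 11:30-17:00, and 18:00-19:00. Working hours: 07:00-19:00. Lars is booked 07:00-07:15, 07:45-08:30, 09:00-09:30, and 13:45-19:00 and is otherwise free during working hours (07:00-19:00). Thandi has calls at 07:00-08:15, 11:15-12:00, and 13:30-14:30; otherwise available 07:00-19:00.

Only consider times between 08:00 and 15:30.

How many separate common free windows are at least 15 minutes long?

Oren free within 07:00–19:00: 07:00–10:15, 10:30–15:00, 16:00–19:00.
Priya free within 07:00–19:00: 08:15–11:30, 17:00–18:00.
Lars free within 07:00–19:00: 07:15–07:45, 08:30–09:00, 09:30–13:45.
Thandi free within 07:00–19:00: 08:15–11:15, 12:00–13:30, 14:30–19:00.
Oren ∩ Priya: 08:15–10:15, 10:30–11:30, 17:00–18:00.
Oren ∩ Priya ∩ Lars: 08:30–09:00, 09:30–10:15, 10:30–11:30.
Oren ∩ Priya ∩ Lars ∩ Thandi: 08:30–09:00, 09:30–10:15, 10:30–11:15.
Restricted to 08:00–15:30: 08:30–09:00, 09:30–10:15, 10:30–11:15.
Windows ≥ 15 min: 08:30–09:00, 09:30–10:15, 10:30–11:15.
That's 3 windows.

3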